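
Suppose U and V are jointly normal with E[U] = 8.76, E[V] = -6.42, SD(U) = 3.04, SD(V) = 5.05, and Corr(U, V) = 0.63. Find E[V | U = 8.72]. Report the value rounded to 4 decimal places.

For a bivariate normal, E[V | U=x] = μ_V + ρ·(σ_V/σ_U)·(x − μ_U).
E[V | U=8.72] = -6.42 + (0.63)·(5.05/3.04)·(8.72 − (8.76)) = -6.42 + (1.0465)·(-0.04) = -6.4619.

-6.4619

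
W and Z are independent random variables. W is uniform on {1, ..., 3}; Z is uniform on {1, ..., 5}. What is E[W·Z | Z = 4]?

8

P(Z = 4) = 1/5.
Summing WZ·P(x,y) over outcomes with Z = 4 gives 8/5.
E[W·Z | Z = 4] = (8/5) / (1/5) = 8.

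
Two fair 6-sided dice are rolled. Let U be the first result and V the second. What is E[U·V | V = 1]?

7/2

Outcomes with V = 1: (1,1), (2,1), (3,1), (4,1), (5,1), (6,1), each with probability 1/36.
E[U·V | V = 1] = (1 + 2 + 3 + 4 + 5 + 6) / 6 = 7/2.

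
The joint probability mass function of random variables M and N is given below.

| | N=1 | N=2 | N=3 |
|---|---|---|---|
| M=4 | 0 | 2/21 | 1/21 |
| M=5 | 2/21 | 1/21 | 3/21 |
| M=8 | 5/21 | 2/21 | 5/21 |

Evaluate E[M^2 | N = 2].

P(N = 2) = 5/21.
Σ M^2·P over the event = 16·(2/21) + 25·(1/21) + 64·(2/21) = 185/21.
E[M^2 | N = 2] = (185/21) / (5/21) = 37.

37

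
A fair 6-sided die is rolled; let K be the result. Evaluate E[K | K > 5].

6

Given K > 5, K is equally likely to be any of {6}.
E[K | K > 5] = (6) / 1 = 6.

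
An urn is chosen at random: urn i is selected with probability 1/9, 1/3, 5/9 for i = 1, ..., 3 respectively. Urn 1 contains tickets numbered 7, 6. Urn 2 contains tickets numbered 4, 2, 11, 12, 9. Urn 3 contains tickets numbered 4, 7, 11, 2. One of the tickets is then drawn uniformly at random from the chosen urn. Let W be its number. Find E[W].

593/90

E[W | urn 1] = (7+6)/2 = 13/2.
E[W | urn 2] = (4+2+11+12+9)/5 = 38/5.
E[W | urn 3] = (4+7+11+2)/4 = 6.
E[W] = (1/9)·(13/2) + (1/3)·(38/5) + (5/9)·(6) = 593/90.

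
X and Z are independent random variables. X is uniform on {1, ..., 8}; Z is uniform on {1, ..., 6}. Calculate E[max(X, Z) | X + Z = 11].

27/4

Outcomes with X + Z = 11: (5,6), (6,5), (7,4), (8,3), each with probability 1/48.
E[max(X, Z) | X + Z = 11] = (6 + 6 + 7 + 8) / 4 = 27/4.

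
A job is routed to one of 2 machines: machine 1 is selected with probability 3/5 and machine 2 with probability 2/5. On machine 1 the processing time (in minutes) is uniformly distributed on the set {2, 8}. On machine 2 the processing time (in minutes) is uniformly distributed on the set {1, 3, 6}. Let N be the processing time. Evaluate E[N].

E[N | machine 1] = (2+8)/2 = 5.
E[N | machine 2] = (1+3+6)/3 = 10/3.
By the law of total expectation,
E[N] = (3/5)·(5) + (2/5)·(10/3) = 13/3.

13/3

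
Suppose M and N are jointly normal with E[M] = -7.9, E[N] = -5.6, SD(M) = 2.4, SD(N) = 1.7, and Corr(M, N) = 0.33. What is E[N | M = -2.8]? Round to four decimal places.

-4.4079

The regression of N on M has slope ρ·σ_N/σ_M and passes through (μ_M, μ_N).
E[N | M=-2.8] = -5.6 + (0.33)·(1.7/2.4)·(-2.8 − (-7.9)) = -5.6 + (0.23375)·(5.1) = -4.4079.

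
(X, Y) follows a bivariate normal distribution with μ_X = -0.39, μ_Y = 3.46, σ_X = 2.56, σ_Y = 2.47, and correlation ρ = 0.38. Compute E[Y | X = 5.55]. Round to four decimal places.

5.6378

For a bivariate normal, E[Y | X=x] = μ_Y + ρ·(σ_Y/σ_X)·(x − μ_X).
E[Y | X=5.55] = 3.46 + (0.38)·(2.47/2.56)·(5.55 − (-0.39)) = 3.46 + (0.36664)·(5.94) = 5.6378.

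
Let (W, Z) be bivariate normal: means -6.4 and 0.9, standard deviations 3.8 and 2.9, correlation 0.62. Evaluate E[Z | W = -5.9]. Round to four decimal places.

E[Z | W=x] = μ_Z + ρ(σ_Z/σ_W)(x − μ_W) for jointly normal variables.
E[Z | W=-5.9] = 0.9 + (0.62)·(2.9/3.8)·(-5.9 − (-6.4)) = 0.9 + (0.47316)·(0.5) = 1.1366.

1.1366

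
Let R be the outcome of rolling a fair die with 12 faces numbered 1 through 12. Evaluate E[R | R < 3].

Given R < 3, R is equally likely to be any of {1, 2}.
E[R | R < 3] = (1 + 2) / 2 = 3/2.

3/2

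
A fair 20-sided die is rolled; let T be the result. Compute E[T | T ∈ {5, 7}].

P(T ∈ {5, 7}) = 1/10.
Σ over the event: 5·1/20 + 7·1/20 = 3/5.
E[T | T ∈ {5, 7}] = (3/5) / (1/10) = 6.

6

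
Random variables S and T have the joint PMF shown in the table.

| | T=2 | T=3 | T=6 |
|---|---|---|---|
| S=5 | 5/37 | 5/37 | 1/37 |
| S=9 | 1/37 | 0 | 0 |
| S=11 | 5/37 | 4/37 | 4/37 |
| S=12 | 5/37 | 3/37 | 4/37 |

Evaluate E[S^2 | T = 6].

P(T = 6) = 9/37.
Σ S^2·P over the event = 25·(1/37) + 121·(4/37) + 144·(4/37) = 1085/37.
E[S^2 | T = 6] = (1085/37) / (9/37) = 1085/9.

1085/9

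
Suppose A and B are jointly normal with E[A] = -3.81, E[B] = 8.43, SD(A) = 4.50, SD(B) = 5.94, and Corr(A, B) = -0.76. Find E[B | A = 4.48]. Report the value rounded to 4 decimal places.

0.1135

E[B | A=x] = μ_B + ρ(σ_B/σ_A)(x − μ_A) for jointly normal variables.
E[B | A=4.48] = 8.43 + (-0.76)·(5.94/4.50)·(4.48 − (-3.81)) = 8.43 + (-1.0032)·(8.29) = 0.1135.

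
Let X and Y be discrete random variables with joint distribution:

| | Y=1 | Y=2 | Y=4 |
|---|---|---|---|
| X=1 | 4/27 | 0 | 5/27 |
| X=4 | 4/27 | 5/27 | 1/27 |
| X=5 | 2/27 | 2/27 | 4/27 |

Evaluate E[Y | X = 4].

9/5

P(X = 4) = 10/27.
Summing Y·P(X=x,Y=y) over the conditioning event gives 2/3.
E[Y | X = 4] = (2/3) / (10/27) = 9/5.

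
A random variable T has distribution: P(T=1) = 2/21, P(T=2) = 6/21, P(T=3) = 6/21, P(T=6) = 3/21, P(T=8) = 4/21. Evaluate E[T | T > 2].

P(T > 2) = 13/21.
Σ over the event: 3·2/7 + 6·1/7 + 8·4/21 = 68/21.
E[T | T > 2] = (68/21) / (13/21) = 68/13.

68/13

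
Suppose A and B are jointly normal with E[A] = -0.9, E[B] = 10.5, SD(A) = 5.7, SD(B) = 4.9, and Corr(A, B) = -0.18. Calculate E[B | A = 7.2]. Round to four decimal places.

The regression of B on A has slope ρ·σ_B/σ_A and passes through (μ_A, μ_B).
E[B | A=7.2] = 10.5 + (-0.18)·(4.9/5.7)·(7.2 − (-0.9)) = 10.5 + (-0.15474)·(8.1) = 9.2466.

9.2466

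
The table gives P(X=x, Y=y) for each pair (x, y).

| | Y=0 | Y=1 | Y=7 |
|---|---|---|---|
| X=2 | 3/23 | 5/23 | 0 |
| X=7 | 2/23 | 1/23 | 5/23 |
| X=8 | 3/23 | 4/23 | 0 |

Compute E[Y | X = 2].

5/8

P(X = 2) = 8/23.
Σ Y·P over the event = 0·(3/23) + 1·(5/23) = 5/23.
E[Y | X = 2] = (5/23) / (8/23) = 5/8.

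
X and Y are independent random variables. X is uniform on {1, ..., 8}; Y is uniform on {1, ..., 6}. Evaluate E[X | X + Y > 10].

P(X + Y > 10) = 5/24.
Summing X·P(x,y) over outcomes with X + Y > 10 gives 35/24.
E[X | X + Y > 10] = (35/24) / (5/24) = 7.

7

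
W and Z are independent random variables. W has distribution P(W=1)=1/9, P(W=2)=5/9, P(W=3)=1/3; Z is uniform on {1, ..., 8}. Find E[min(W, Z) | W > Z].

P(W > Z) = 11/72.
Summing min(W,Z)·P(x,y) over outcomes with W > Z gives 7/36.
E[min(W, Z) | W > Z] = (7/36) / (11/72) = 14/11.

14/11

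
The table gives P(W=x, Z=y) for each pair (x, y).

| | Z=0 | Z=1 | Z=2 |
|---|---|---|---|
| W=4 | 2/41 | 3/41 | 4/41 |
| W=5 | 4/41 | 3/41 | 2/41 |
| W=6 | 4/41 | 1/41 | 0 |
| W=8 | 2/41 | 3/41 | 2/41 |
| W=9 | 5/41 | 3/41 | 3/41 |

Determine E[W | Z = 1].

P(Z = 1) = 13/41.
Σ W·P over the event = 4·(3/41) + 5·(3/41) + 6·(1/41) + 8·(3/41) + 9·(3/41) = 84/41.
E[W | Z = 1] = (84/41) / (13/41) = 84/13.

84/13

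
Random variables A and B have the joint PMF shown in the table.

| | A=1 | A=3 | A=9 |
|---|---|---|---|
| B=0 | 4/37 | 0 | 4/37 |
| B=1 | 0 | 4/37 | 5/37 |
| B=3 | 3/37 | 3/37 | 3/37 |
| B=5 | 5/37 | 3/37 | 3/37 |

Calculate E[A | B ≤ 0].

5

P(B ≤ 0) = 8/37.
Σ A·P over the event = 1·(4/37) + 9·(4/37) = 40/37.
E[A | B ≤ 0] = (40/37) / (8/37) = 5.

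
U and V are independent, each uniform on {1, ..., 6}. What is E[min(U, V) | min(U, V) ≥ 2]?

P(min(U, V) ≥ 2) = 25/36.
Summing min(U,V)·P(x,y) over outcomes with min(U, V) ≥ 2 gives 20/9.
E[min(U, V) | min(U, V) ≥ 2] = (20/9) / (25/36) = 16/5.

16/5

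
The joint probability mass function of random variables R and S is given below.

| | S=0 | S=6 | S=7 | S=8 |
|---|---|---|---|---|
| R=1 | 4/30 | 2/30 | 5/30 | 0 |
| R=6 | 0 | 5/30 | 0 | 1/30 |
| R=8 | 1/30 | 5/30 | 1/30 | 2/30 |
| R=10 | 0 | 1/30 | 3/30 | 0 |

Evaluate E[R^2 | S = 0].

P(S = 0) = 1/6.
Σ R^2·P over the event = 1·(4/30) + 64·(1/30) = 34/15.
E[R^2 | S = 0] = (34/15) / (1/6) = 68/5.

68/5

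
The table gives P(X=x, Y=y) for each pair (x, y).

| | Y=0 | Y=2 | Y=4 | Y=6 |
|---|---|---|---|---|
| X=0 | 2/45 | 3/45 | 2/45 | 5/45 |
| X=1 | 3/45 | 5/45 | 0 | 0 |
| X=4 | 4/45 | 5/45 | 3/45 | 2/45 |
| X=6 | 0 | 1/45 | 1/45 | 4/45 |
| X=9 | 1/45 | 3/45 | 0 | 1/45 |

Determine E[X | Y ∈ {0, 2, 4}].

P(Y ∈ {0, 2, 4}) = 11/15.
Summing X·P(X=x,Y=y) over the conditioning event gives 104/45.
E[X | Y ∈ {0, 2, 4}] = (104/45) / (11/15) = 104/33.

104/33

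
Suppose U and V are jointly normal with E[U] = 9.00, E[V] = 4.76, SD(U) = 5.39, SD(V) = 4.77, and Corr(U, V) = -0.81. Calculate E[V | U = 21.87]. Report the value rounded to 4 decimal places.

For a bivariate normal, E[V | U=x] = μ_V + ρ·(σ_V/σ_U)·(x − μ_U).
E[V | U=21.87] = 4.76 + (-0.81)·(4.77/5.39)·(21.87 − (9.00)) = 4.76 + (-0.71683)·(12.87) = -4.4656.

-4.4656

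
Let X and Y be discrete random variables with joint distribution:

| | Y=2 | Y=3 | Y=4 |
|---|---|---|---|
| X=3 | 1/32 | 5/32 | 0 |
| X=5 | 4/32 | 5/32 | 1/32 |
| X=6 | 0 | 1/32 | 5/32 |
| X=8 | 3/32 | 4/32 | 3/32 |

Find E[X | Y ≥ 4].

P(Y ≥ 4) = 9/32.
Σ X·P over the event = 5·(1/32) + 6·(5/32) + 8·(3/32) = 59/32.
E[X | Y ≥ 4] = (59/32) / (9/32) = 59/9.

59/9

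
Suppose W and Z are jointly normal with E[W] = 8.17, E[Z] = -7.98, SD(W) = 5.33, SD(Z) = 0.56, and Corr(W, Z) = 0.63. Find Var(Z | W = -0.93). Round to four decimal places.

Var(Z | W=x) = (1 − ρ²)·σ_Z².
Var(Z | W=-0.93) = (0.56)²·(1 − (0.63)²) = 0.3136·0.6031 = 0.1891.

0.1891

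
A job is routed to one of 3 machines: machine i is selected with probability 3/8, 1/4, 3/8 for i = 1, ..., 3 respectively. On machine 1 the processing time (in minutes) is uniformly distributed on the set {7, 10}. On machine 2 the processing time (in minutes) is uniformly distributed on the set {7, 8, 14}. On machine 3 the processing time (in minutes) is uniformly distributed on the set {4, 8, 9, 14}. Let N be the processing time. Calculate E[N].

E[N | machine 1] = (7+10)/2 = 17/2.
E[N | machine 2] = (7+8+14)/3 = 29/3.
E[N | machine 3] = (4+8+9+14)/4 = 35/4.
E[N] = (3/8)·(17/2) + (1/4)·(29/3) + (3/8)·(35/4) = 853/96.

853/96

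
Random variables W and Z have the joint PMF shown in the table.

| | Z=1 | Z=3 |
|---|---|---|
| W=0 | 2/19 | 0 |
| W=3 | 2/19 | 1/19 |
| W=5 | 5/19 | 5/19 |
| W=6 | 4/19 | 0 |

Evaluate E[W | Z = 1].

55/13

P(Z = 1) = 13/19.
Σ W·P over the event = 0·(2/19) + 3·(2/19) + 5·(5/19) + 6·(4/19) = 55/19.
E[W | Z = 1] = (55/19) / (13/19) = 55/13.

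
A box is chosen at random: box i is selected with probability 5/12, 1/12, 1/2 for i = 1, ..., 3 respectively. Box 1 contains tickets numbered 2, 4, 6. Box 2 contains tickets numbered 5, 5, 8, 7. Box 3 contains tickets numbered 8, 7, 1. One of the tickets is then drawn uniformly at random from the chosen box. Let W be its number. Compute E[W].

233/48

E[W | box 1] = (2+4+6)/3 = 4.
E[W | box 2] = (5+5+8+7)/4 = 25/4.
E[W | box 3] = (8+7+1)/3 = 16/3.
E[W] = (5/12)·(4) + (1/12)·(25/4) + (1/2)·(16/3) = 233/48.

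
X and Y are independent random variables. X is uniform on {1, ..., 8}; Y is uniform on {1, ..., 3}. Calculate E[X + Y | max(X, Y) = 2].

P(max(X, Y) = 2) = 1/8.
Summing (X+Y)·P(x,y) over outcomes with max(X, Y) = 2 gives 5/12.
E[X + Y | max(X, Y) = 2] = (5/12) / (1/8) = 10/3.

10/3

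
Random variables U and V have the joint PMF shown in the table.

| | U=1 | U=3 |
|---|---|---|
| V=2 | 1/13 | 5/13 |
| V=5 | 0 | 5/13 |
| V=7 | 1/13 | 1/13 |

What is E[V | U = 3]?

P(U = 3) = 11/13.
Σ V·P over the event = 2·(5/13) + 5·(5/13) + 7·(1/13) = 42/13.
E[V | U = 3] = (42/13) / (11/13) = 42/11.

42/11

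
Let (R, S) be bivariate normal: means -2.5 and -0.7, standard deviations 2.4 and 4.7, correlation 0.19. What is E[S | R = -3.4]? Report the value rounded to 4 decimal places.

-1.0349

E[S | R=x] = μ_S + ρ(σ_S/σ_R)(x − μ_R) for jointly normal variables.
E[S | R=-3.4] = -0.7 + (0.19)·(4.7/2.4)·(-3.4 − (-2.5)) = -0.7 + (0.37208)·(-0.9) = -1.0349.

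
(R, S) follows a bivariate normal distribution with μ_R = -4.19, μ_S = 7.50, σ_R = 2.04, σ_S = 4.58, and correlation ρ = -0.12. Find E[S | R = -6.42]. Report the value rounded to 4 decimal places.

E[S | R=x] = μ_S + ρ(σ_S/σ_R)(x − μ_R) for jointly normal variables.
E[S | R=-6.42] = 7.50 + (-0.12)·(4.58/2.04)·(-6.42 − (-4.19)) = 7.50 + (-0.26941)·(-2.23) = 8.1008.

8.1008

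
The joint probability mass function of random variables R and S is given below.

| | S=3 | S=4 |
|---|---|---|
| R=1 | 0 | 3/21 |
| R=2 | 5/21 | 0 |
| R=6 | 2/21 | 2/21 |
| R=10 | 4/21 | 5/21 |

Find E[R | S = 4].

13/2

P(S = 4) = 10/21.
Σ R·P over the event = 1·(3/21) + 6·(2/21) + 10·(5/21) = 65/21.
E[R | S = 4] = (65/21) / (10/21) = 13/2.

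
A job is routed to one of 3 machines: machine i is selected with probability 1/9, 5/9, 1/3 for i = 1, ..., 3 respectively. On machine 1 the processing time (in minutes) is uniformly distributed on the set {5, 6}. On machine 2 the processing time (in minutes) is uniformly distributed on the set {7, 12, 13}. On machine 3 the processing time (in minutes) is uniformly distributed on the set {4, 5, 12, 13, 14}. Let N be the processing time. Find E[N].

2629/270

E[N | machine 1] = (5+6)/2 = 11/2.
E[N | machine 2] = (7+12+13)/3 = 32/3.
E[N | machine 3] = (4+5+12+13+14)/5 = 48/5.
By the law of total expectation,
E[N] = (1/9)·(11/2) + (5/9)·(32/3) + (1/3)·(48/5) = 2629/270.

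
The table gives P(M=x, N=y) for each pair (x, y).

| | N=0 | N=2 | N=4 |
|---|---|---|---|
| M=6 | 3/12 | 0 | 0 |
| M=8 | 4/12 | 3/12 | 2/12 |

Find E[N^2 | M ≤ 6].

P(M ≤ 6) = 1/4.
Summing N^2·P(M=x,N=y) over the conditioning event gives 0.
E[N^2 | M ≤ 6] = (0) / (1/4) = 0.

0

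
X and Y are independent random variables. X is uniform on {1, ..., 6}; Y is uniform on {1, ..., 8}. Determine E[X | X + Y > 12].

17/3

Outcomes with X + Y > 12: (5,8), (6,7), (6,8), each with probability 1/48.
E[X | X + Y > 12] = (5 + 6 + 6) / 3 = 17/3.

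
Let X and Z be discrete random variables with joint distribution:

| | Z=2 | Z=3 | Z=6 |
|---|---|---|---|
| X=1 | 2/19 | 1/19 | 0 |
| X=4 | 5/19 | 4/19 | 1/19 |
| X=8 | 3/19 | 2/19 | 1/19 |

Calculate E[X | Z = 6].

P(Z = 6) = 2/19.
Σ X·P over the event = 4·(1/19) + 8·(1/19) = 12/19.
E[X | Z = 6] = (12/19) / (2/19) = 6.

6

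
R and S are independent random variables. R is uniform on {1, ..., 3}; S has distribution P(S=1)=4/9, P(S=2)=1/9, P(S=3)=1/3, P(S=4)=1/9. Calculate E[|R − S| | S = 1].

P(S = 1) = 4/9.
Summing |R−S|·P(x,y) over outcomes with S = 1 gives 4/9.
E[|R − S| | S = 1] = (4/9) / (4/9) = 1.

1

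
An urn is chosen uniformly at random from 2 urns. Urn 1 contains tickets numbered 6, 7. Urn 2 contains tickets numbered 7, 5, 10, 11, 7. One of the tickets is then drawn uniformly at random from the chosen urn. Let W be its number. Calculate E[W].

29/4

E[W | urn 1] = (6+7)/2 = 13/2.
E[W | urn 2] = (7+5+10+11+7)/5 = 8.
E[W] = (1/2)·(13/2) + (1/2)·(8) = 29/4.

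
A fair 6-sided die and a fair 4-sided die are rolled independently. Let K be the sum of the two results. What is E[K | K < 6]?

4

P(K < 6) = 5/12.
Σ over the event: 2·1/24 + 3·1/12 + 4·1/8 + 5·1/6 = 5/3.
E[K | K < 6] = (5/3) / (5/12) = 4.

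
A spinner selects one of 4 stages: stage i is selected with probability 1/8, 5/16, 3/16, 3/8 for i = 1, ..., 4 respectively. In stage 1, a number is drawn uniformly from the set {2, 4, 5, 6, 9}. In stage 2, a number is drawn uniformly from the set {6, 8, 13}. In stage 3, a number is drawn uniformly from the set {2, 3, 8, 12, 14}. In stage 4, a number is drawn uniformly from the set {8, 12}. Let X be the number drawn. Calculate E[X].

347/40

E[X | stage 1] = (2+4+5+6+9)/5 = 26/5.
E[X | stage 2] = (6+8+13)/3 = 9.
E[X | stage 3] = (2+3+8+12+14)/5 = 39/5.
E[X | stage 4] = (8+12)/2 = 10.
E[X] = (1/8)·(26/5) + (5/16)·(9) + (3/16)·(39/5) + (3/8)·(10) = 347/40.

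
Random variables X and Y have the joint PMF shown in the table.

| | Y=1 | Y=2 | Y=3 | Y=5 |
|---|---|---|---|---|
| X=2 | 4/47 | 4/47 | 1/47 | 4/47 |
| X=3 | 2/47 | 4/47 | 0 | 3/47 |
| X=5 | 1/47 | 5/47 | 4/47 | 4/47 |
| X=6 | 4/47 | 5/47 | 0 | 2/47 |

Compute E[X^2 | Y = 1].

P(Y = 1) = 11/47.
Σ X^2·P over the event = 4·(4/47) + 9·(2/47) + 25·(1/47) + 36·(4/47) = 203/47.
E[X^2 | Y = 1] = (203/47) / (11/47) = 203/11.

203/11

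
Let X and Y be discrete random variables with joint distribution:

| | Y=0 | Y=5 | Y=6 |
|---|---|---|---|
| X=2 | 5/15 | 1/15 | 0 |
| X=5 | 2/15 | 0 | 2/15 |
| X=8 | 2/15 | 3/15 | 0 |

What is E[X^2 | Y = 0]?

22

P(Y = 0) = 3/5.
Σ X^2·P over the event = 4·(5/15) + 25·(2/15) + 64·(2/15) = 66/5.
E[X^2 | Y = 0] = (66/5) / (3/5) = 22.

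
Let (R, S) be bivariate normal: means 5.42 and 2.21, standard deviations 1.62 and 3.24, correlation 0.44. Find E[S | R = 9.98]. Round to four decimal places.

For a bivariate normal, E[S | R=x] = μ_S + ρ·(σ_S/σ_R)·(x − μ_R).
E[S | R=9.98] = 2.21 + (0.44)·(3.24/1.62)·(9.98 − (5.42)) = 2.21 + (0.88)·(4.56) = 6.2228.

6.2228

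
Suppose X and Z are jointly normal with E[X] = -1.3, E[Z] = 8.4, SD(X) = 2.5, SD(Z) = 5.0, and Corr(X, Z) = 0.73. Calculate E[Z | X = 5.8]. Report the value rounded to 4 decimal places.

18.7660

The regression of Z on X has slope ρ·σ_Z/σ_X and passes through (μ_X, μ_Z).
E[Z | X=5.8] = 8.4 + (0.73)·(5.0/2.5)·(5.8 − (-1.3)) = 8.4 + (1.46)·(7.1) = 18.7660.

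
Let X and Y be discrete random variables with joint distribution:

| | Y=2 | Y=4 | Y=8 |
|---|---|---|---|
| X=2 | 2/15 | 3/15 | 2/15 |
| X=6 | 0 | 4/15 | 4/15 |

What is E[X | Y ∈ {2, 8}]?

P(Y ∈ {2, 8}) = 8/15.
Summing X·P(X=x,Y=y) over the conditioning event gives 32/15.
E[X | Y ∈ {2, 8}] = (32/15) / (8/15) = 4.

4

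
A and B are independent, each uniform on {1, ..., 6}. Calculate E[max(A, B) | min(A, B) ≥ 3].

P(min(A, B) ≥ 3) = 4/9.
Summing max(A,B)·P(x,y) over outcomes with min(A, B) ≥ 3 gives 41/18.
E[max(A, B) | min(A, B) ≥ 3] = (41/18) / (4/9) = 41/8.

41/8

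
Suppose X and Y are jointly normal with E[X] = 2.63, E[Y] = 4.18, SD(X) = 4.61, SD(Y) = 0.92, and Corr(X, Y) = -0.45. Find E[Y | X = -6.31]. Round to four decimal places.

E[Y | X=x] = μ_Y + ρ(σ_Y/σ_X)(x − μ_X) for jointly normal variables.
E[Y | X=-6.31] = 4.18 + (-0.45)·(0.92/4.61)·(-6.31 − (2.63)) = 4.18 + (-0.089805)·(-8.94) = 4.9829.

4.9829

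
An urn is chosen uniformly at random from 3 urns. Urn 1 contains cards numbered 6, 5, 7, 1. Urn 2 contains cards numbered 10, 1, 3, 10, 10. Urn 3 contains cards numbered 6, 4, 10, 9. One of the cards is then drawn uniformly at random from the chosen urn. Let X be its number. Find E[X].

E[X | urn 1] = (6+5+7+1)/4 = 19/4.
E[X | urn 2] = (10+1+3+10+10)/5 = 34/5.
E[X | urn 3] = (6+4+10+9)/4 = 29/4.
By the law of total expectation,
E[X] = (1/3)·(19/4) + (1/3)·(34/5) + (1/3)·(29/4) = 94/15.

94/15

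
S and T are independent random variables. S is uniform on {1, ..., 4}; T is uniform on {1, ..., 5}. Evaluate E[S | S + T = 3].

3/2

P(S + T = 3) = 1/10.
Summing S·P(x,y) over outcomes with S + T = 3 gives 3/20.
E[S | S + T = 3] = (3/20) / (1/10) = 3/2.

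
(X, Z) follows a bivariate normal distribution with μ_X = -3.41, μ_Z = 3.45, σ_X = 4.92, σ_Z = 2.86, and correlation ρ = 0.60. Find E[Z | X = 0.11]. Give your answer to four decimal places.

4.6777

For a bivariate normal, E[Z | X=x] = μ_Z + ρ·(σ_Z/σ_X)·(x − μ_X).
E[Z | X=0.11] = 3.45 + (0.60)·(2.86/4.92)·(0.11 − (-3.41)) = 3.45 + (0.34878)·(3.52) = 4.6777.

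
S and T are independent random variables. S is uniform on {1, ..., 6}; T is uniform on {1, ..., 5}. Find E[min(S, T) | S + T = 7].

11/5

Outcomes with S + T = 7: (2,5), (3,4), (4,3), (5,2), (6,1), each with probability 1/30.
E[min(S, T) | S + T = 7] = (2 + 3 + 3 + 2 + 1) / 5 = 11/5.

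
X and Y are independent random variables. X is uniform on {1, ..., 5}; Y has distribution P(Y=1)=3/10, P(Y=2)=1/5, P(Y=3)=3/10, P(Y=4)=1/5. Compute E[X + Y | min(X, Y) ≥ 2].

P(min(X, Y) ≥ 2) = 14/25.
Summing (X+Y)·P(x,y) over outcomes with min(X, Y) ≥ 2 gives 91/25.
E[X + Y | min(X, Y) ≥ 2] = (91/25) / (14/25) = 13/2.

13/2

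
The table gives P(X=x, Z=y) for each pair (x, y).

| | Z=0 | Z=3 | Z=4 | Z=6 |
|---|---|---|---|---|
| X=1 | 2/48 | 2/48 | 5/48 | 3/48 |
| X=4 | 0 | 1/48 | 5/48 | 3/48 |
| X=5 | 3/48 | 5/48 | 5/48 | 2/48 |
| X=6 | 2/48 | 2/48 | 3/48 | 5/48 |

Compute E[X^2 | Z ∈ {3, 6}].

P(Z ∈ {3, 6}) = 23/48.
Σ X^2·P over the event = 1·(2/48) + 1·(3/48) + 16·(1/48) + 16·(3/48) + 25·(5/48) + 25·(2/48) + 36·(2/48) + 36·(5/48) = 31/3.
E[X^2 | Z ∈ {3, 6}] = (31/3) / (23/48) = 496/23.

496/23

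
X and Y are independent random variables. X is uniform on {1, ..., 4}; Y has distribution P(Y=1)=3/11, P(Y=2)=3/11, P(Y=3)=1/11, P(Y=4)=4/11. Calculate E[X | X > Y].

P(X > Y) = 4/11.
Summing X·P(x,y) over outcomes with X > Y gives 13/11.
E[X | X > Y] = (13/11) / (4/11) = 13/4.

13/4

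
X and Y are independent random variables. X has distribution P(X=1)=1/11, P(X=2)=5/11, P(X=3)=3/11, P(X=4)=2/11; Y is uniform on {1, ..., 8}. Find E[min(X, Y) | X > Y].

26/17

P(X > Y) = 17/88.
Summing min(X,Y)·P(x,y) over outcomes with X > Y gives 13/44.
E[min(X, Y) | X > Y] = (13/44) / (17/88) = 26/17.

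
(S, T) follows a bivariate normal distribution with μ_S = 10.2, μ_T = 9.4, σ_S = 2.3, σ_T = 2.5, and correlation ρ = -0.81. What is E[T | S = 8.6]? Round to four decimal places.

10.8087

The regression of T on S has slope ρ·σ_T/σ_S and passes through (μ_S, μ_T).
E[T | S=8.6] = 9.4 + (-0.81)·(2.5/2.3)·(8.6 − (10.2)) = 9.4 + (-0.88043)·(-1.6) = 10.8087.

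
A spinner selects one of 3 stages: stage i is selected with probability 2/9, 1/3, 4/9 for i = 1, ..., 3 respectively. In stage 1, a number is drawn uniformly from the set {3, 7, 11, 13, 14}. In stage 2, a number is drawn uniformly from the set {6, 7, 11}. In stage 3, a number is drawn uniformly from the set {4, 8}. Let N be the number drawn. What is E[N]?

E[N | stage 1] = (3+7+11+13+14)/5 = 48/5.
E[N | stage 2] = (6+7+11)/3 = 8.
E[N | stage 3] = (4+8)/2 = 6.
By the law of total expectation,
E[N] = (2/9)·(48/5) + (1/3)·(8) + (4/9)·(6) = 112/15.

112/15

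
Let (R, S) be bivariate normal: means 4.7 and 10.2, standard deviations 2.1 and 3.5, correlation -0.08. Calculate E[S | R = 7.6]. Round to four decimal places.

For a bivariate normal, E[S | R=x] = μ_S + ρ·(σ_S/σ_R)·(x − μ_R).
E[S | R=7.6] = 10.2 + (-0.08)·(3.5/2.1)·(7.6 − (4.7)) = 10.2 + (-0.13333)·(2.9) = 9.8133.

9.8133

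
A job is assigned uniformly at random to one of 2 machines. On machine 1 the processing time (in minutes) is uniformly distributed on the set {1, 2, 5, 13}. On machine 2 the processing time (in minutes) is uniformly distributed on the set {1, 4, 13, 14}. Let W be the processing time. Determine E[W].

E[W | machine 1] = (1+2+5+13)/4 = 21/4.
E[W | machine 2] = (1+4+13+14)/4 = 8.
E[W] = (1/2)·(21/4) + (1/2)·(8) = 53/8.

53/8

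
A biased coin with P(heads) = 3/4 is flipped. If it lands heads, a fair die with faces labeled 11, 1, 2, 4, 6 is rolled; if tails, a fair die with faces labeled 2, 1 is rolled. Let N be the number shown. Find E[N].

159/40

E[N | heads] = (11+1+2+4+6)/5 = 24/5.
E[N | tails] = (2+1)/2 = 3/2.
E[N] = (3/4)·(24/5) + (1/4)·(3/2) = 159/40.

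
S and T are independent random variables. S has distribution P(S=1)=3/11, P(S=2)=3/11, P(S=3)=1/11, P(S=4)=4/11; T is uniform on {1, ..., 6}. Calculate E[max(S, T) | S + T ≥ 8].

P(S + T ≥ 8) = 17/66.
Summing max(S,T)·P(x,y) over outcomes with S + T ≥ 8 gives 89/66.
E[max(S, T) | S + T ≥ 8] = (89/66) / (17/66) = 89/17.

89/17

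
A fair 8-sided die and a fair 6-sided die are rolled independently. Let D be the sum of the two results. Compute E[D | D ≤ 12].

P(D ≤ 12) = 15/16.
E[D | D ≤ 12] = (43/6) / (15/16) = 344/45.

344/45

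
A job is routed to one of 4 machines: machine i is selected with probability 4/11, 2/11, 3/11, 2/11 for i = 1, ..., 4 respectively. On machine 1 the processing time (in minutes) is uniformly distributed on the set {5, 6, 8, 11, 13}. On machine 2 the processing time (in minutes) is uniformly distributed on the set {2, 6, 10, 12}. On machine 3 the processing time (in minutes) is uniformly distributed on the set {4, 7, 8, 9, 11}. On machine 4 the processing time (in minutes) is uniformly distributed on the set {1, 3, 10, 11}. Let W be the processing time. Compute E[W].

E[W | machine 1] = (5+6+8+11+13)/5 = 43/5.
E[W | machine 2] = (2+6+10+12)/4 = 15/2.
E[W | machine 3] = (4+7+8+9+11)/5 = 39/5.
E[W | machine 4] = (1+3+10+11)/4 = 25/4.
E[W] = (4/11)·(43/5) + (2/11)·(15/2) + (3/11)·(39/5) + (2/11)·(25/4) = 853/110.

853/110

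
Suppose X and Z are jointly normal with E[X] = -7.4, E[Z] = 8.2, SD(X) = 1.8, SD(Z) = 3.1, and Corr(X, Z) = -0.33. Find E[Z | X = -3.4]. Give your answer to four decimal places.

5.9267

For a bivariate normal, E[Z | X=x] = μ_Z + ρ·(σ_Z/σ_X)·(x − μ_X).
E[Z | X=-3.4] = 8.2 + (-0.33)·(3.1/1.8)·(-3.4 − (-7.4)) = 8.2 + (-0.56833)·(4) = 5.9267.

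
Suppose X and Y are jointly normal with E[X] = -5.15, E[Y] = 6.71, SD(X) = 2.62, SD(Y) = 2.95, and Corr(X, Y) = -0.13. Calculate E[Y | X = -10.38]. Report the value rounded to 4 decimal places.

For a bivariate normal, E[Y | X=x] = μ_Y + ρ·(σ_Y/σ_X)·(x − μ_X).
E[Y | X=-10.38] = 6.71 + (-0.13)·(2.95/2.62)·(-10.38 − (-5.15)) = 6.71 + (-0.14637)·(-5.23) = 7.4755.

7.4755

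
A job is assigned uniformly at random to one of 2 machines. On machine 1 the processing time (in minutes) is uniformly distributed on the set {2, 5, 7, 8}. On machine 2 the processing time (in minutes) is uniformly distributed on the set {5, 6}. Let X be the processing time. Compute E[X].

E[X | machine 1] = (2+5+7+8)/4 = 11/2.
E[X | machine 2] = (5+6)/2 = 11/2.
By the law of total expectation,
E[X] = (1/2)·(11/2) + (1/2)·(11/2) = 11/2.

11/2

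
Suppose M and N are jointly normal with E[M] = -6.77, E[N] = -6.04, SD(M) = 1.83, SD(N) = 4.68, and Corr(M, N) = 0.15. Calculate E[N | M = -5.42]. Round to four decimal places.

For a bivariate normal, E[N | M=x] = μ_N + ρ·(σ_N/σ_M)·(x − μ_M).
E[N | M=-5.42] = -6.04 + (0.15)·(4.68/1.83)·(-5.42 − (-6.77)) = -6.04 + (0.38361)·(1.35) = -5.5221.

-5.5221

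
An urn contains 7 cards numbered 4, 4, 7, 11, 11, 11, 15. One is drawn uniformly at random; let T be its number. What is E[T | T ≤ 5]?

4

P(T ≤ 5) = 2/7.
Σ over the event: 4·2/7 = 8/7.
E[T | T ≤ 5] = (8/7) / (2/7) = 4.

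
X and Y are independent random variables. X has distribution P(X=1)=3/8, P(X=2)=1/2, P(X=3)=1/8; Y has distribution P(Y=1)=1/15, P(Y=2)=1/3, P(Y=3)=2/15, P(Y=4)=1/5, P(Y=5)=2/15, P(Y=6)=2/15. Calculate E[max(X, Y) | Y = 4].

P(Y = 4) = 1/5.
Summing max(X,Y)·P(x,y) over outcomes with Y = 4 gives 4/5.
E[max(X, Y) | Y = 4] = (4/5) / (1/5) = 4.

4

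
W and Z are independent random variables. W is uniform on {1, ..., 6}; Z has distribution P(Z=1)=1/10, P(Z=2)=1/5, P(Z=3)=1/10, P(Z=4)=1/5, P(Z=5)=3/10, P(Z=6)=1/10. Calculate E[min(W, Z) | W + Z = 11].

5

P(W + Z = 11) = 1/15.
Summing min(W,Z)·P(x,y) over outcomes with W + Z = 11 gives 1/3.
E[min(W, Z) | W + Z = 11] = (1/3) / (1/15) = 5.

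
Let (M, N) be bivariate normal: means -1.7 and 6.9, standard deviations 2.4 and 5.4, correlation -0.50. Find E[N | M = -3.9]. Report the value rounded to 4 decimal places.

E[N | M=x] = μ_N + ρ(σ_N/σ_M)(x − μ_M) for jointly normal variables.
E[N | M=-3.9] = 6.9 + (-0.50)·(5.4/2.4)·(-3.9 − (-1.7)) = 6.9 + (-1.125)·(-2.2) = 9.3750.

9.3750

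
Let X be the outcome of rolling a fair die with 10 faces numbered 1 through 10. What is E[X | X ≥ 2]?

6

Given X ≥ 2, X is equally likely to be any of {2, 3, 4, 5, 6, 7, 8, 9, 10}.
E[X | X ≥ 2] = (2 + 3 + 4 + 5 + 6 + 7 + 8 + 9 + 10) / 9 = 6.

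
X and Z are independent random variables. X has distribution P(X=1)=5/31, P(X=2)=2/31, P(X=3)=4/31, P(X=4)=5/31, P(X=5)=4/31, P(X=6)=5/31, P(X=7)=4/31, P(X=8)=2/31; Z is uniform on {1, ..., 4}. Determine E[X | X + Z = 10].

P(X + Z = 10) = 11/124.
Summing X·P(x,y) over outcomes with X + Z = 10 gives 37/62.
E[X | X + Z = 10] = (37/62) / (11/124) = 74/11.

74/11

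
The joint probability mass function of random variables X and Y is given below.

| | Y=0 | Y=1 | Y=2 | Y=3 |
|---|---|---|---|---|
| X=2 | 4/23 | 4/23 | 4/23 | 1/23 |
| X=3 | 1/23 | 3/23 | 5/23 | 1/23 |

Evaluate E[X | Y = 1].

17/7

P(Y = 1) = 7/23.
Summing X·P(X=x,Y=y) over the conditioning event gives 17/23.
E[X | Y = 1] = (17/23) / (7/23) = 17/7.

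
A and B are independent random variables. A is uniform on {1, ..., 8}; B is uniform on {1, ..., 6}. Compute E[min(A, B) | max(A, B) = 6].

36/11

P(max(A, B) = 6) = 11/48.
Summing min(A,B)·P(x,y) over outcomes with max(A, B) = 6 gives 3/4.
E[min(A, B) | max(A, B) = 6] = (3/4) / (11/48) = 36/11.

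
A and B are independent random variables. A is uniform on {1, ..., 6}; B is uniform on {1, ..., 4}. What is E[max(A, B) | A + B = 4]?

8/3

Outcomes with A + B = 4: (1,3), (2,2), (3,1), each with probability 1/24.
E[max(A, B) | A + B = 4] = (3 + 2 + 3) / 3 = 8/3.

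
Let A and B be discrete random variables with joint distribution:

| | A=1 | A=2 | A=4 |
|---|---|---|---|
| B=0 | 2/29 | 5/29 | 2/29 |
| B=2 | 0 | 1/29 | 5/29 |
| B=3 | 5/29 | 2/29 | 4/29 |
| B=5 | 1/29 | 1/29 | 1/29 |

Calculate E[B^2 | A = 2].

47/9

P(A = 2) = 9/29.
Summing B^2·P(A=x,B=y) over the conditioning event gives 47/29.
E[B^2 | A = 2] = (47/29) / (9/29) = 47/9.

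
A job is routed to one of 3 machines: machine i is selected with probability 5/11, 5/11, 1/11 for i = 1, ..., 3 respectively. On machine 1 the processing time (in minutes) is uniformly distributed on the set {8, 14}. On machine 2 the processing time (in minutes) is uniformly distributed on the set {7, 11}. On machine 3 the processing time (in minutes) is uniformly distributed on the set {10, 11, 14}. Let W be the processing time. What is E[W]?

E[W | machine 1] = (8+14)/2 = 11.
E[W | machine 2] = (7+11)/2 = 9.
E[W | machine 3] = (10+11+14)/3 = 35/3.
E[W] = (5/11)·(11) + (5/11)·(9) + (1/11)·(35/3) = 335/33.

335/33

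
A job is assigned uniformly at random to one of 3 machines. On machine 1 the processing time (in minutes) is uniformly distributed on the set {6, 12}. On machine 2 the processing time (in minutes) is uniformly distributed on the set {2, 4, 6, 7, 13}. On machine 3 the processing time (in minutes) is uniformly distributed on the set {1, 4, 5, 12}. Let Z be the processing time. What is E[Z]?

209/30

E[Z | machine 1] = (6+12)/2 = 9.
E[Z | machine 2] = (2+4+6+7+13)/5 = 32/5.
E[Z | machine 3] = (1+4+5+12)/4 = 11/2.
By the law of total expectation,
E[Z] = (1/3)·(9) + (1/3)·(32/5) + (1/3)·(11/2) = 209/30.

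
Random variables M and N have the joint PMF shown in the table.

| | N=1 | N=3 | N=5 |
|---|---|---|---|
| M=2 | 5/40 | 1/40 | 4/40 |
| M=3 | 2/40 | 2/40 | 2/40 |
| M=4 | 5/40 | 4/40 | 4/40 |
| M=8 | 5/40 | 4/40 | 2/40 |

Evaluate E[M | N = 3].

56/11

P(N = 3) = 11/40.
Σ M·P over the event = 2·(1/40) + 3·(2/40) + 4·(4/40) + 8·(4/40) = 7/5.
E[M | N = 3] = (7/5) / (11/40) = 56/11.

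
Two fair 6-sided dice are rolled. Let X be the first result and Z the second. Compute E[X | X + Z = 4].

Outcomes with X + Z = 4: (1,3), (2,2), (3,1), each with probability 1/36.
E[X | X + Z = 4] = (1 + 2 + 3) / 3 = 2.

2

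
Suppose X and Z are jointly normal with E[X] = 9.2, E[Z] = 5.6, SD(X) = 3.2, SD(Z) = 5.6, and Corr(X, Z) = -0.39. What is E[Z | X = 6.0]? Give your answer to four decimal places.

7.7840

The regression of Z on X has slope ρ·σ_Z/σ_X and passes through (μ_X, μ_Z).
E[Z | X=6.0] = 5.6 + (-0.39)·(5.6/3.2)·(6.0 − (9.2)) = 5.6 + (-0.6825)·(-3.2) = 7.7840.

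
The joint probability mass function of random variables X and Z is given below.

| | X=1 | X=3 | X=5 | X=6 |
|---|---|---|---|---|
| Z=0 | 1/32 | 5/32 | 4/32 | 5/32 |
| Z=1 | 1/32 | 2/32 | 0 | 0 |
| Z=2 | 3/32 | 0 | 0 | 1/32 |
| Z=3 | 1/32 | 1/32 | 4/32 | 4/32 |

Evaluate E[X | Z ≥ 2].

P(Z ≥ 2) = 7/16.
Summing X·P(X=x,Z=y) over the conditioning event gives 57/32.
E[X | Z ≥ 2] = (57/32) / (7/16) = 57/14.

57/14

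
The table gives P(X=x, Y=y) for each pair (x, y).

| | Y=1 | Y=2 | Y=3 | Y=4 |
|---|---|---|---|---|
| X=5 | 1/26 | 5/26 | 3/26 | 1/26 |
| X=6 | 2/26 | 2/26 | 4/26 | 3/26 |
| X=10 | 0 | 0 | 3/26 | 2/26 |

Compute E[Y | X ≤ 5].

P(X ≤ 5) = 5/13.
Summing Y·P(X=x,Y=y) over the conditioning event gives 12/13.
E[Y | X ≤ 5] = (12/13) / (5/13) = 12/5.

12/5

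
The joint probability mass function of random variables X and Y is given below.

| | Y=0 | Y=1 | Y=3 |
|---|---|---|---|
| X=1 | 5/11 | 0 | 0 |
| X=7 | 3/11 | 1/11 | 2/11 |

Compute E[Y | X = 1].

0

P(X = 1) = 5/11.
Summing Y·P(X=x,Y=y) over the conditioning event gives 0.
E[Y | X = 1] = (0) / (5/11) = 0.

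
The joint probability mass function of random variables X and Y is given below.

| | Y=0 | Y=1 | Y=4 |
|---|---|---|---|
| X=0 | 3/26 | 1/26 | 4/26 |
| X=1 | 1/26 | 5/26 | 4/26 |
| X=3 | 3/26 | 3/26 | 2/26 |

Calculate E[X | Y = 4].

P(Y = 4) = 5/13.
Summing X·P(X=x,Y=y) over the conditioning event gives 5/13.
E[X | Y = 4] = (5/13) / (5/13) = 1.

1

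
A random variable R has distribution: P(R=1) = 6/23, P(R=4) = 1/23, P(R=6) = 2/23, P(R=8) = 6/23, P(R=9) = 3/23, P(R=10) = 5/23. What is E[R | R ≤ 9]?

P(R ≤ 9) = 18/23.
Σ over the event: 1·6/23 + 4·1/23 + 6·2/23 + 8·6/23 + 9·3/23 = 97/23.
E[R | R ≤ 9] = (97/23) / (18/23) = 97/18.

97/18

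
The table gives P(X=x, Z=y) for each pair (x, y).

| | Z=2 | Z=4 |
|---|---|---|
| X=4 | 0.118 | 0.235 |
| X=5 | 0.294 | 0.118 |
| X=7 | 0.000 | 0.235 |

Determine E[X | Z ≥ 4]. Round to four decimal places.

P(Z ≥ 4) = 0.588.
Σ X·P over the event = 4·(0.235) + 5·(0.118) + 7·(0.235) = 3.175.
E[X | Z ≥ 4] = (3.175) / (0.588) = 5.3997.

5.3997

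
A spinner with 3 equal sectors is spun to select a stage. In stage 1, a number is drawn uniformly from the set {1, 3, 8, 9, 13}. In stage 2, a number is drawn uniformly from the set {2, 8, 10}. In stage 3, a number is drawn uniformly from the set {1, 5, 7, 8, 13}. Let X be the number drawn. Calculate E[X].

304/45

E[X | stage 1] = (1+3+8+9+13)/5 = 34/5.
E[X | stage 2] = (2+8+10)/3 = 20/3.
E[X | stage 3] = (1+5+7+8+13)/5 = 34/5.
E[X] = (1/3)·(34/5) + (1/3)·(20/3) + (1/3)·(34/5) = 304/45.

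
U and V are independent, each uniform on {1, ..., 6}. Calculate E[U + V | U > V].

P(U > V) = 5/12.
Summing (U+V)·P(x,y) over outcomes with U > V gives 35/12.
E[U + V | U > V] = (35/12) / (5/12) = 7.

7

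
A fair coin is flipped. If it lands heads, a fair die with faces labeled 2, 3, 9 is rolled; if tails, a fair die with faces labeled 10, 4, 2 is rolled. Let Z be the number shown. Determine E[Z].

5

E[Z | heads] = (2+3+9)/3 = 14/3.
E[Z | tails] = (10+4+2)/3 = 16/3.
E[Z] = (1/2)·(14/3) + (1/2)·(16/3) = 5.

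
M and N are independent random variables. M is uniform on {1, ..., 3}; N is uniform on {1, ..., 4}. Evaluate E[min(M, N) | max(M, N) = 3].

9/5

Outcomes with max(M, N) = 3: (1,3), (2,3), (3,1), (3,2), (3,3), each with probability 1/12.
E[min(M, N) | max(M, N) = 3] = (1 + 2 + 1 + 2 + 3) / 5 = 9/5.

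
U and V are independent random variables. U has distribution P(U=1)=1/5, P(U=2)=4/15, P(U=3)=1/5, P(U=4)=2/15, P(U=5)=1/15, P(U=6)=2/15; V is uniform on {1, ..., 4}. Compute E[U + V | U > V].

P(U > V) = 7/15.
Summing (U+V)·P(x,y) over outcomes with U > V gives 173/60.
E[U + V | U > V] = (173/60) / (7/15) = 173/28.

173/28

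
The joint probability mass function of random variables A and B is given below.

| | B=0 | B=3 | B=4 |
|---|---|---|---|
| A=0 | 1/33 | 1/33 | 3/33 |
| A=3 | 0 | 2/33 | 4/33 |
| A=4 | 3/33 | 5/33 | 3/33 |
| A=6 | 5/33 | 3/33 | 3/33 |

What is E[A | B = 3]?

4

P(B = 3) = 1/3.
Σ A·P over the event = 0·(1/33) + 3·(2/33) + 4·(5/33) + 6·(3/33) = 4/3.
E[A | B = 3] = (4/3) / (1/3) = 4.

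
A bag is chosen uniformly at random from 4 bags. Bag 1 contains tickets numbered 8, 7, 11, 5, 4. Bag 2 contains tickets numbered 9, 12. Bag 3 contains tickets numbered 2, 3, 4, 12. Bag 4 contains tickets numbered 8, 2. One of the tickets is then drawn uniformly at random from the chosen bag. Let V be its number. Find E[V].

E[V | bag 1] = (8+7+11+5+4)/5 = 7.
E[V | bag 2] = (9+12)/2 = 21/2.
E[V | bag 3] = (2+3+4+12)/4 = 21/4.
E[V | bag 4] = (8+2)/2 = 5.
E[V] = (1/4)·(7) + (1/4)·(21/2) + (1/4)·(21/4) + (1/4)·(5) = 111/16.

111/16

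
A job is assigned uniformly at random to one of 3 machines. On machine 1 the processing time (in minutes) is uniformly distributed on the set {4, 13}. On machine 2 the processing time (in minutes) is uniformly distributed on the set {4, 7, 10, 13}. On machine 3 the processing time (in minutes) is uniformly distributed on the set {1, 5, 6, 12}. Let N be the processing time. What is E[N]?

E[N | machine 1] = (4+13)/2 = 17/2.
E[N | machine 2] = (4+7+10+13)/4 = 17/2.
E[N | machine 3] = (1+5+6+12)/4 = 6.
E[N] = (1/3)·(17/2) + (1/3)·(17/2) + (1/3)·(6) = 23/3.

23/3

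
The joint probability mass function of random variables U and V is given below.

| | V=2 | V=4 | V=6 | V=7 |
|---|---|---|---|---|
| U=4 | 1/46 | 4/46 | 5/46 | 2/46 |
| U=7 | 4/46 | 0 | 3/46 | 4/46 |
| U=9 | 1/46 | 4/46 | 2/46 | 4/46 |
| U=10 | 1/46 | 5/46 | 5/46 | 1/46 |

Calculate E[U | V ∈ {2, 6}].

P(V ∈ {2, 6}) = 11/23.
Σ U·P over the event = 4·(1/46) + 4·(5/46) + 7·(4/46) + 7·(3/46) + 9·(1/46) + 9·(2/46) + 10·(1/46) + 10·(5/46) = 80/23.
E[U | V ∈ {2, 6}] = (80/23) / (11/23) = 80/11.

80/11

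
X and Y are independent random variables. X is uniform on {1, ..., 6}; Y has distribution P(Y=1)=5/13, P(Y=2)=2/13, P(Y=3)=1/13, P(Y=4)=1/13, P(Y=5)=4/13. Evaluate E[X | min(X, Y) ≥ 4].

P(min(X, Y) ≥ 4) = 5/26.
Summing X·P(x,y) over outcomes with min(X, Y) ≥ 4 gives 25/26.
E[X | min(X, Y) ≥ 4] = (25/26) / (5/26) = 5.

5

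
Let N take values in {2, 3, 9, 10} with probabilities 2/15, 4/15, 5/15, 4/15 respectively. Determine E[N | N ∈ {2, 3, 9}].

61/11

P(N ∈ {2, 3, 9}) = 11/15.
Σ over the event: 2·2/15 + 3·4/15 + 9·1/3 = 61/15.
E[N | N ∈ {2, 3, 9}] = (61/15) / (11/15) = 61/11.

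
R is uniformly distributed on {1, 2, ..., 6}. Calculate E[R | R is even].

Given R is even, R is equally likely to be any of {2, 4, 6}.
E[R | R is even] = (2 + 4 + 6) / 3 = 4.

4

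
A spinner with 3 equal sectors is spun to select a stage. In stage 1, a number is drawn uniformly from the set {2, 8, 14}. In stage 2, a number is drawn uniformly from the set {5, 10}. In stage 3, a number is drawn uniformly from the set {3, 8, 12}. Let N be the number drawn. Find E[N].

E[N | stage 1] = (2+8+14)/3 = 8.
E[N | stage 2] = (5+10)/2 = 15/2.
E[N | stage 3] = (3+8+12)/3 = 23/3.
E[N] = (1/3)·(8) + (1/3)·(15/2) + (1/3)·(23/3) = 139/18.

139/18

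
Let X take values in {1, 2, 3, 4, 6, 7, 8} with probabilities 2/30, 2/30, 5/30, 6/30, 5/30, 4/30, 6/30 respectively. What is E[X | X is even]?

P(X is even) = 19/30.
Σ over the event: 2·1/15 + 4·1/5 + 6·1/6 + 8·1/5 = 53/15.
E[X | X is even] = (53/15) / (19/30) = 106/19.

106/19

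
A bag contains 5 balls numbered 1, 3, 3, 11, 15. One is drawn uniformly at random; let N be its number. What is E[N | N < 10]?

7/3

P(N < 10) = 3/5.
Σ over the event: 1·1/5 + 3·2/5 = 7/5.
E[N | N < 10] = (7/5) / (3/5) = 7/3.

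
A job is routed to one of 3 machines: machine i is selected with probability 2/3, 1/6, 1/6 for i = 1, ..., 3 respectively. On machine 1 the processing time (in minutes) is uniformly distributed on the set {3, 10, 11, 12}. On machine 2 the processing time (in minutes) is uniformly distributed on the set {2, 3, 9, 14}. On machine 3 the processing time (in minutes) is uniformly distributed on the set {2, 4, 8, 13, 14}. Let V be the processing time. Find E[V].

E[V | machine 1] = (3+10+11+12)/4 = 9.
E[V | machine 2] = (2+3+9+14)/4 = 7.
E[V | machine 3] = (2+4+8+13+14)/5 = 41/5.
E[V] = (2/3)·(9) + (1/6)·(7) + (1/6)·(41/5) = 128/15.

128/15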